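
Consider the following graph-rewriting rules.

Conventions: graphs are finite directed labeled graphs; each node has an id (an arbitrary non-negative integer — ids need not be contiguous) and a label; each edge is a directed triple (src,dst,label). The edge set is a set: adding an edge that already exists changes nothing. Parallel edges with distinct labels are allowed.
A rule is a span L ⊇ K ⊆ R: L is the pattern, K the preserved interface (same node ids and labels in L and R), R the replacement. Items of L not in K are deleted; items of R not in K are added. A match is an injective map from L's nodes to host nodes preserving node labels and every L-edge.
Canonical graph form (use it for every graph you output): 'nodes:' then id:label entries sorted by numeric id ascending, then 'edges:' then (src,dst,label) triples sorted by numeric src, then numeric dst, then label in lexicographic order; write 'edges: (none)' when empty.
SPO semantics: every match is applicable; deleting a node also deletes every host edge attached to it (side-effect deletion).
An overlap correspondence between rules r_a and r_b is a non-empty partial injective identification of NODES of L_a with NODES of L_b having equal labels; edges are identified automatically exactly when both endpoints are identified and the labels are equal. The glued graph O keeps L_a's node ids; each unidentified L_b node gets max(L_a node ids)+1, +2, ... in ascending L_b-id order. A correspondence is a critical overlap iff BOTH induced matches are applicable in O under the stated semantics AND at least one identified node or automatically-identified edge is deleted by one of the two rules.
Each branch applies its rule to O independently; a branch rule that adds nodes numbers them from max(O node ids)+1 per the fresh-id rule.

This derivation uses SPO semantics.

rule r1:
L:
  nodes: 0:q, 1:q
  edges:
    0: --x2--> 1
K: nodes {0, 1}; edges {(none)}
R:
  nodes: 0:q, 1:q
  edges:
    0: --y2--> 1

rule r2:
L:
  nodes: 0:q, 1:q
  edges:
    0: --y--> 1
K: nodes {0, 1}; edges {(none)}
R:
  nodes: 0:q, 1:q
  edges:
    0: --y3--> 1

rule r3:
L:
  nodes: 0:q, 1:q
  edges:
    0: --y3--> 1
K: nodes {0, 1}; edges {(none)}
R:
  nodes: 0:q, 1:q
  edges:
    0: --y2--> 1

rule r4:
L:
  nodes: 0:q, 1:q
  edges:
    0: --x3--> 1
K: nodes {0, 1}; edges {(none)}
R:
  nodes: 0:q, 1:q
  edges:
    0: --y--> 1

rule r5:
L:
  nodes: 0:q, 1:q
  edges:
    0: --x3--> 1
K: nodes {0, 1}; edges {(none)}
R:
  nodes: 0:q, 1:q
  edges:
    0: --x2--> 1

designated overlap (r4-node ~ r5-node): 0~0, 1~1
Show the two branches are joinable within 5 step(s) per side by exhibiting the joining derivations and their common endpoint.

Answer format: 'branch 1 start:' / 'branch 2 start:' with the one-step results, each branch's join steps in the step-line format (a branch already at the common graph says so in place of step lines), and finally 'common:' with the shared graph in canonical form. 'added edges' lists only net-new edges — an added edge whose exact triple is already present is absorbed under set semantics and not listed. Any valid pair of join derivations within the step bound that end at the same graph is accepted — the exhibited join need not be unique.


branch 1 start:
nodes: 0:q, 1:q
edges: (0,1,y)
branch 2 start:
nodes: 0:q, 1:q
edges: (0,1,x2)
branch 1 step 1: rule r2; match: 0->0, 1->1; deleted nodes (none); deleted edges (0,1,y); added nodes (none); added edges (0,1,y3); result: nodes: 0:q, 1:q edges: (0,1,y3)
branch 1 step 2: rule r3; match: 0->0, 1->1; deleted nodes (none); deleted edges (0,1,y3); added nodes (none); added edges (0,1,y2); result: nodes: 0:q, 1:q edges: (0,1,y2)
branch 2 step 1: rule r1; match: 0->0, 1->1; deleted nodes (none); deleted edges (0,1,x2); added nodes (none); added edges (0,1,y2); result: nodes: 0:q, 1:q edges: (0,1,y2)
common:
nodes: 0:q, 1:q
edges: (0,1,y2)


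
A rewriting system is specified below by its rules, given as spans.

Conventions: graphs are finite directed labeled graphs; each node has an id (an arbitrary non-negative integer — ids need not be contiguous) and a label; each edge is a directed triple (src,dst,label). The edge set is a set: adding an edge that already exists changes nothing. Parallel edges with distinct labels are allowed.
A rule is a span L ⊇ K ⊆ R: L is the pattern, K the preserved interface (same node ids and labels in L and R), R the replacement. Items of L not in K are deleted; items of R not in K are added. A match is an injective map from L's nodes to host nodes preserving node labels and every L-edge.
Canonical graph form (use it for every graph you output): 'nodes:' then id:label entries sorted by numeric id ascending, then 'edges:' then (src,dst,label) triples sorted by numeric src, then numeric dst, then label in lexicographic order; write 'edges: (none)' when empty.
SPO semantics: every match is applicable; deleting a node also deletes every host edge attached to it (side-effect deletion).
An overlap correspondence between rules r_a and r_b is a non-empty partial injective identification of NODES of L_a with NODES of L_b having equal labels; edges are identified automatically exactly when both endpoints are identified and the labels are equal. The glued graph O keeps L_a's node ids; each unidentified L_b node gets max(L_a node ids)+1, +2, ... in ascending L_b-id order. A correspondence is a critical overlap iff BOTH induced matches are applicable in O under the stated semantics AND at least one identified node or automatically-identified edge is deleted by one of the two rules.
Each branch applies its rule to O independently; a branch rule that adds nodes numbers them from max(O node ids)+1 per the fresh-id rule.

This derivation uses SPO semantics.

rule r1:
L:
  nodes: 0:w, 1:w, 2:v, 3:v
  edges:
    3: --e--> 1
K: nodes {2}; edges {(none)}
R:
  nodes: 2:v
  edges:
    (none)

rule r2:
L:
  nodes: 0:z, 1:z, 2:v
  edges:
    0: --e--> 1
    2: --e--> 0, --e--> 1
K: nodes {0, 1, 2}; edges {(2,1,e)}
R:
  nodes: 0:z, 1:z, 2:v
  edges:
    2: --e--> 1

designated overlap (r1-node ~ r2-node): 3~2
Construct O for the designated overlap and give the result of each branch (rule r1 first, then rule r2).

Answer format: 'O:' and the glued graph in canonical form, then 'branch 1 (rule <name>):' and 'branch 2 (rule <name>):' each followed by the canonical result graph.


O:
nodes: 0:w, 1:w, 2:v, 3:v, 4:z, 5:z
edges: (3,1,e); (3,4,e); (3,5,e); (4,5,e)
branch 1 (rule r1):
nodes: 2:v, 4:z, 5:z
edges: (4,5,e)
branch 2 (rule r2):
nodes: 0:w, 1:w, 2:v, 3:v, 4:z, 5:z
edges: (3,1,e); (3,5,e)


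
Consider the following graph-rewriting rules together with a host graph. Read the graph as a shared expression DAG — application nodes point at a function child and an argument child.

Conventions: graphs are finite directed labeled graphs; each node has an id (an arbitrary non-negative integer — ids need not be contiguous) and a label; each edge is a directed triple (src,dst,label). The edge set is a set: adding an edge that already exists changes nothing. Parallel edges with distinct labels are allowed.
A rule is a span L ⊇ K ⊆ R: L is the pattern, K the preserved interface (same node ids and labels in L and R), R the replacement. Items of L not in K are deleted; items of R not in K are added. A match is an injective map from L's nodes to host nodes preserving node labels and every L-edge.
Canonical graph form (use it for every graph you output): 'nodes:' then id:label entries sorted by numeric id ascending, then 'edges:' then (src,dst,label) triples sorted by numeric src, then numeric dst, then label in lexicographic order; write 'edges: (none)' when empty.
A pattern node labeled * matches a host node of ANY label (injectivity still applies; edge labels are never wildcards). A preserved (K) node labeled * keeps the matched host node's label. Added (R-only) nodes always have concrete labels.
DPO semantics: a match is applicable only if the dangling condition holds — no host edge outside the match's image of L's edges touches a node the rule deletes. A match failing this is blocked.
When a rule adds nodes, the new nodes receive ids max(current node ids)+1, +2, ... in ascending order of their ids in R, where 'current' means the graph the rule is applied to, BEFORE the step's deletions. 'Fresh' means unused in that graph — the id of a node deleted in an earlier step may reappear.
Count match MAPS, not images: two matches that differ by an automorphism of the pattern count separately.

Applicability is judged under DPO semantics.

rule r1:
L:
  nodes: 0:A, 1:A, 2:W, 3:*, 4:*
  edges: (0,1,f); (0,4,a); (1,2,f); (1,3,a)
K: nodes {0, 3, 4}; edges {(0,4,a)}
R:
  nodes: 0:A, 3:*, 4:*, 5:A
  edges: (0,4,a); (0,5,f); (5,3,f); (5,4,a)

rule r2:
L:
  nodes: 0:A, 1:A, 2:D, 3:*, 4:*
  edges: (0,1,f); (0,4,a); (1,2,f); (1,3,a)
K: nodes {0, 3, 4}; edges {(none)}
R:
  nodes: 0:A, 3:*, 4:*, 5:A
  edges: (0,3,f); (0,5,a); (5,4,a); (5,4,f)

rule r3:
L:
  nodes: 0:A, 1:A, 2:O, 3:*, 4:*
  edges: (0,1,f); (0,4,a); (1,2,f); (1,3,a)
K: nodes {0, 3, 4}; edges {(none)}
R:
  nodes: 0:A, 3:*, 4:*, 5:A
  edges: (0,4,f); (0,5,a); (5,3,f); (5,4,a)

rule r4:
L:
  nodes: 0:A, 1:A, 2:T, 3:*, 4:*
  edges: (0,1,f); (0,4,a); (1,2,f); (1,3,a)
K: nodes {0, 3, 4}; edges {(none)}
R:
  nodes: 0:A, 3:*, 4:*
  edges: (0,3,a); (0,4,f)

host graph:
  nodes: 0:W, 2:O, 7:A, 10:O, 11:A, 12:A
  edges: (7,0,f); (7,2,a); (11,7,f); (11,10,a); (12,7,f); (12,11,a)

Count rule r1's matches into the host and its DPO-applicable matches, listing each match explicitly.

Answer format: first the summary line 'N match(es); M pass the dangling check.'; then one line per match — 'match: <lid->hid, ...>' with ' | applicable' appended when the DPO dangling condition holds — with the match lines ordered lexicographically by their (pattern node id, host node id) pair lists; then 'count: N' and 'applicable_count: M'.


2 match(es); 0 pass the dangling check.
match: 0->11, 1->7, 2->0, 3->2, 4->10
match: 0->12, 1->7, 2->0, 3->2, 4->11
count: 2
applicable_count: 0


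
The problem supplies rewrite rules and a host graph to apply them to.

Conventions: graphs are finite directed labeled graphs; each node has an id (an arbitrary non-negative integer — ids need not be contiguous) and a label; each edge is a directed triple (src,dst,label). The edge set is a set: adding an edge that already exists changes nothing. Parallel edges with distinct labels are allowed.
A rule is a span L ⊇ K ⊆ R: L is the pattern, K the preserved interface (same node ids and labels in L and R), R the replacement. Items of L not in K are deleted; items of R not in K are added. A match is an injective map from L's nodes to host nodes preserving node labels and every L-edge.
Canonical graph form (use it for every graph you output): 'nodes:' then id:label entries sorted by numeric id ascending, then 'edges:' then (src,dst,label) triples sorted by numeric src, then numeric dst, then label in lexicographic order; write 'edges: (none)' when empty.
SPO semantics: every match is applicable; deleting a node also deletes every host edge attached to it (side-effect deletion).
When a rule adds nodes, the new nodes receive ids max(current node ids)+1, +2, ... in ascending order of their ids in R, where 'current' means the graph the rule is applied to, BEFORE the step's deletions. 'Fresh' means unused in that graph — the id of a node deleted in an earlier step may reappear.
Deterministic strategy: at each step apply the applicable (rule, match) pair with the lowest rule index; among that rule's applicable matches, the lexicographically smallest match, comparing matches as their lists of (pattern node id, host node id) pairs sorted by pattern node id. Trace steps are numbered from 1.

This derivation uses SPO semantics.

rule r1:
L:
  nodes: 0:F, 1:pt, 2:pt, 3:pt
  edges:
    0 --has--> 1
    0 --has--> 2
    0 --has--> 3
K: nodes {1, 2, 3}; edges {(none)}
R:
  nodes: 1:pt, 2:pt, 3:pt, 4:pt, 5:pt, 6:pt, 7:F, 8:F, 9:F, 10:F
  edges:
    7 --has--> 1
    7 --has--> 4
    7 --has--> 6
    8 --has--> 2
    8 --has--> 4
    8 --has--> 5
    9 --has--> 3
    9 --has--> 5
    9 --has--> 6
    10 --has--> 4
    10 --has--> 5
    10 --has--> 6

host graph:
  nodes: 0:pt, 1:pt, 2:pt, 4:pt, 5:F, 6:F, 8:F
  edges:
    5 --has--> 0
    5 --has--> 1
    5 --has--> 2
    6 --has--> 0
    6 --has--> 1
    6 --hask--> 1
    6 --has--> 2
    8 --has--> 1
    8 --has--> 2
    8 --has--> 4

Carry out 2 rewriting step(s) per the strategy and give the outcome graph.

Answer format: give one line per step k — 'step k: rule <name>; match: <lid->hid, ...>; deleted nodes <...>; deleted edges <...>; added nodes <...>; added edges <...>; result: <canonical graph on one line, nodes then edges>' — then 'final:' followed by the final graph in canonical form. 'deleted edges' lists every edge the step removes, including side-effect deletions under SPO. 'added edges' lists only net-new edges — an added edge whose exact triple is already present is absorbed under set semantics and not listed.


step 1: rule r1; match: 0->5, 1->0, 2->1, 3->2; deleted nodes 5; deleted edges (5,0,has); (5,1,has); (5,2,has); added nodes 9, 10, 11, 12, 13, 14, 15; added edges (12,0,has); (12,9,has); (12,11,has); (13,1,has); (13,9,has); (13,10,has); (14,2,has); (14,10,has); (14,11,has); (15,9,has); (15,10,has); (15,11,has); result: nodes: 0:pt, 1:pt, 2:pt, 4:pt, 6:F, 8:F, 9:pt, 10:pt, 11:pt, 12:F, 13:F, 14:F, 15:F edges: (6,0,has); (6,1,has); (6,1,hask); (6,2,has); (8,1,has); (8,2,has); (8,4,has); (12,0,has); (12,9,has); (12,11,has); (13,1,has); (13,9,has); (13,10,has); (14,2,has); (14,10,has); (14,11,has); (15,9,has); (15,10,has); (15,11,has)
step 2: rule r1; match: 0->6, 1->0, 2->1, 3->2; deleted nodes 6; deleted edges (6,0,has); (6,1,has); (6,1,hask); (6,2,has); added nodes 16, 17, 18, 19, 20, 21, 22; added edges (19,0,has); (19,16,has); (19,18,has); (20,1,has); (20,16,has); (20,17,has); (21,2,has); (21,17,has); (21,18,has); (22,16,has); (22,17,has); (22,18,has); result: nodes: 0:pt, 1:pt, 2:pt, 4:pt, 8:F, 9:pt, 10:pt, 11:pt, 12:F, 13:F, 14:F, 15:F, 16:pt, 17:pt, 18:pt, 19:F, 20:F, 21:F, 22:F edges: (8,1,has); (8,2,has); (8,4,has); (12,0,has); (12,9,has); (12,11,has); (13,1,has); (13,9,has); (13,10,has); (14,2,has); (14,10,has); (14,11,has); (15,9,has); (15,10,has); (15,11,has); (19,0,has); (19,16,has); (19,18,has); (20,1,has); (20,16,has); (20,17,has); (21,2,has); (21,17,has); (21,18,has); (22,16,has); (22,17,has); (22,18,has)
final:
nodes: 0:pt, 1:pt, 2:pt, 4:pt, 8:F, 9:pt, 10:pt, 11:pt, 12:F, 13:F, 14:F, 15:F, 16:pt, 17:pt, 18:pt, 19:F, 20:F, 21:F, 22:F
edges: (8,1,has); (8,2,has); (8,4,has); (12,0,has); (12,9,has); (12,11,has); (13,1,has); (13,9,has); (13,10,has); (14,2,has); (14,10,has); (14,11,has); (15,9,has); (15,10,has); (15,11,has); (19,0,has); (19,16,has); (19,18,has); (20,1,has); (20,16,has); (20,17,has); (21,2,has); (21,17,has); (21,18,has); (22,16,has); (22,17,has); (22,18,has)


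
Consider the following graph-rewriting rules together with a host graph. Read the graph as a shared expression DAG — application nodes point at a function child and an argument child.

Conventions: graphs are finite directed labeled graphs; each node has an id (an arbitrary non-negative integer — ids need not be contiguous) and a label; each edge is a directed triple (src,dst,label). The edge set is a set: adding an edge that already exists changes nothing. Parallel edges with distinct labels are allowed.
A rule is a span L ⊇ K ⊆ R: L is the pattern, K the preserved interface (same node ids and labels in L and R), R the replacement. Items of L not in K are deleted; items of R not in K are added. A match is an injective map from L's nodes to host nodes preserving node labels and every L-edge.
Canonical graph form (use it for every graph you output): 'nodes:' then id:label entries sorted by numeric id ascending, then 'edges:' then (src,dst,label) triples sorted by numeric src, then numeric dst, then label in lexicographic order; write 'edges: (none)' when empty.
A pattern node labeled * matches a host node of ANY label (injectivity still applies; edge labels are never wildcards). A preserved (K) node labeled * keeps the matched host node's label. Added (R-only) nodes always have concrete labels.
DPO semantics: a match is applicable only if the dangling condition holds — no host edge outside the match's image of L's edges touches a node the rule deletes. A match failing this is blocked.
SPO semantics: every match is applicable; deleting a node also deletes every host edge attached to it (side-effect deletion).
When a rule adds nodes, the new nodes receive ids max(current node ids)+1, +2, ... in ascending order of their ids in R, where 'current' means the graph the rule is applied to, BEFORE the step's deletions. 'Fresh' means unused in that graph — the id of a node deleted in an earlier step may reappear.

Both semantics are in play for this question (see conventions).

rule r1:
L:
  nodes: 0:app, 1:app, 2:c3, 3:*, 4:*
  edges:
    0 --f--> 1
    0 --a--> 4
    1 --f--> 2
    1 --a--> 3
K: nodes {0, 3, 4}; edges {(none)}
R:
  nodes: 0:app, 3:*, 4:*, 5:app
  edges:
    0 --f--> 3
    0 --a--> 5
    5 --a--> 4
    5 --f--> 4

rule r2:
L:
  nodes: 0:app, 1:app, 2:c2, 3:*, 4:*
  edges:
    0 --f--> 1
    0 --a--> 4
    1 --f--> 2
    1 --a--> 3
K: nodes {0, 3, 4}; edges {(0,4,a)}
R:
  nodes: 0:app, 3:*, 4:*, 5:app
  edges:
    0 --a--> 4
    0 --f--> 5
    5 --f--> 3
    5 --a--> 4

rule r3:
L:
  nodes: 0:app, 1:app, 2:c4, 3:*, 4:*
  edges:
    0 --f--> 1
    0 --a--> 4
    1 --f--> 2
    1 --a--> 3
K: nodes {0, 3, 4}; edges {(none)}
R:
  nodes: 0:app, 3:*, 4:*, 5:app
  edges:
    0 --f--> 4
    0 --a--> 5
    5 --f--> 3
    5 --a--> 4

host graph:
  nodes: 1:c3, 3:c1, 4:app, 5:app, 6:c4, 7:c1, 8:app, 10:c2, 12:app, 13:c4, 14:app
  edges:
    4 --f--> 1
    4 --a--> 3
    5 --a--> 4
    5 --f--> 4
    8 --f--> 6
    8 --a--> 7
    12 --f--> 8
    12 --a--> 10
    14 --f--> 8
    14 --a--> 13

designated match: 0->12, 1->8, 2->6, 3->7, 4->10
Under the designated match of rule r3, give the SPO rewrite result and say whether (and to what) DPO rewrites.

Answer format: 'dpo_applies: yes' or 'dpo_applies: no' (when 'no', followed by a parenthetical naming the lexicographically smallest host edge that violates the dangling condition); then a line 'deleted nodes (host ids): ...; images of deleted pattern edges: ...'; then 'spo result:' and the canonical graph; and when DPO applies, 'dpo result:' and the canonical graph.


dpo_applies: no
(the rule deletes node 8, which keeps host edge (14,8,f) outside the match image — the dangling condition fails, DPO blocks; SPO proceeds and side-deletes such edges)
deleted nodes (host ids): 6, 8; images of deleted pattern edges: (8,6,f); (8,7,a); (12,8,f); (12,10,a)
spo result:
nodes: 1:c3, 3:c1, 4:app, 5:app, 7:c1, 10:c2, 12:app, 13:c4, 14:app, 15:app
edges: (4,1,f); (4,3,a); (5,4,a); (5,4,f); (12,10,f); (12,15,a); (14,13,a); (15,7,f); (15,10,a)


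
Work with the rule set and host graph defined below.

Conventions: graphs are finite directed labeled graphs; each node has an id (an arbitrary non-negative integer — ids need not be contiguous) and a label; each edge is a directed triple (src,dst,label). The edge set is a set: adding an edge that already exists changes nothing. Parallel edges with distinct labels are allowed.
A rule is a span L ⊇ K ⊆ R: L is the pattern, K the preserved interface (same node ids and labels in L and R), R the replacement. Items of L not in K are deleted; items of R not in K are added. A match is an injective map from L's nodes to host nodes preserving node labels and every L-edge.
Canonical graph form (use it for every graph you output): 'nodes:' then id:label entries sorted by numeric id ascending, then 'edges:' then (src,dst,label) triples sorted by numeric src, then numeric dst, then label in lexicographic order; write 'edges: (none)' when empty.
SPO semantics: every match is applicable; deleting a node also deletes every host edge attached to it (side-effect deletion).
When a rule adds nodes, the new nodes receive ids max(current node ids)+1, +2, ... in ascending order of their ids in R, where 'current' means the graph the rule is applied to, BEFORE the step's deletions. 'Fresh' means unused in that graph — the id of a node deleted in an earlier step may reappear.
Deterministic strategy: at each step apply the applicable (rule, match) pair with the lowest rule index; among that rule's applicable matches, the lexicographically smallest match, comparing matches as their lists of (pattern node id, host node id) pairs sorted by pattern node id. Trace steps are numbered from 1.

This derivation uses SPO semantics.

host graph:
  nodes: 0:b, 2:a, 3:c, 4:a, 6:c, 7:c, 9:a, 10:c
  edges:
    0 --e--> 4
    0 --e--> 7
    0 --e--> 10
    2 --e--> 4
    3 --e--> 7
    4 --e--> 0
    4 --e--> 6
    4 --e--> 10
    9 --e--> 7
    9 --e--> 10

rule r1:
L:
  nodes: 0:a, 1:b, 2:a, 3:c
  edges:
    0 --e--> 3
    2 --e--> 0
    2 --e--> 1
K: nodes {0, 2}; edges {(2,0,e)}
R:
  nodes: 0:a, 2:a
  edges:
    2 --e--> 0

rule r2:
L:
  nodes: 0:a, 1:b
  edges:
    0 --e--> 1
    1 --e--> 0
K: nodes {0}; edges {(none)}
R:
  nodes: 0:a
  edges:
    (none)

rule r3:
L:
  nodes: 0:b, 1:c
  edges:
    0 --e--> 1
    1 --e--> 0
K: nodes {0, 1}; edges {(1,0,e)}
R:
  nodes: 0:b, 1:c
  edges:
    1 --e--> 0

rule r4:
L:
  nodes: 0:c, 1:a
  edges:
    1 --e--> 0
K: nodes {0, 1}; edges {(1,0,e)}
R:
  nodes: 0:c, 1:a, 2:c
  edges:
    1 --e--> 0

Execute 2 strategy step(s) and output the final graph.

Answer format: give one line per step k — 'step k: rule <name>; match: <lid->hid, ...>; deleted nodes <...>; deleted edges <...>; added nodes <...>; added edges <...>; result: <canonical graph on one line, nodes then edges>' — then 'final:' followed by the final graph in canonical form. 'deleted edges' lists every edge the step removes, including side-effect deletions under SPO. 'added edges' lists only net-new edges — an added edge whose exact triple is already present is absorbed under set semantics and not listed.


step 1: rule r2; match: 0->4, 1->0; deleted nodes 0; deleted edges (0,4,e); (0,7,e); (0,10,e); (4,0,e); added nodes (none); added edges (none); result: nodes: 2:a, 3:c, 4:a, 6:c, 7:c, 9:a, 10:c edges: (2,4,e); (3,7,e); (4,6,e); (4,10,e); (9,7,e); (9,10,e)
step 2: rule r4; match: 0->6, 1->4; deleted nodes (none); deleted edges (none); added nodes 11; added edges (none); result: nodes: 2:a, 3:c, 4:a, 6:c, 7:c, 9:a, 10:c, 11:c edges: (2,4,e); (3,7,e); (4,6,e); (4,10,e); (9,7,e); (9,10,e)
final:
nodes: 2:a, 3:c, 4:a, 6:c, 7:c, 9:a, 10:c, 11:c
edges: (2,4,e); (3,7,e); (4,6,e); (4,10,e); (9,7,e); (9,10,e)


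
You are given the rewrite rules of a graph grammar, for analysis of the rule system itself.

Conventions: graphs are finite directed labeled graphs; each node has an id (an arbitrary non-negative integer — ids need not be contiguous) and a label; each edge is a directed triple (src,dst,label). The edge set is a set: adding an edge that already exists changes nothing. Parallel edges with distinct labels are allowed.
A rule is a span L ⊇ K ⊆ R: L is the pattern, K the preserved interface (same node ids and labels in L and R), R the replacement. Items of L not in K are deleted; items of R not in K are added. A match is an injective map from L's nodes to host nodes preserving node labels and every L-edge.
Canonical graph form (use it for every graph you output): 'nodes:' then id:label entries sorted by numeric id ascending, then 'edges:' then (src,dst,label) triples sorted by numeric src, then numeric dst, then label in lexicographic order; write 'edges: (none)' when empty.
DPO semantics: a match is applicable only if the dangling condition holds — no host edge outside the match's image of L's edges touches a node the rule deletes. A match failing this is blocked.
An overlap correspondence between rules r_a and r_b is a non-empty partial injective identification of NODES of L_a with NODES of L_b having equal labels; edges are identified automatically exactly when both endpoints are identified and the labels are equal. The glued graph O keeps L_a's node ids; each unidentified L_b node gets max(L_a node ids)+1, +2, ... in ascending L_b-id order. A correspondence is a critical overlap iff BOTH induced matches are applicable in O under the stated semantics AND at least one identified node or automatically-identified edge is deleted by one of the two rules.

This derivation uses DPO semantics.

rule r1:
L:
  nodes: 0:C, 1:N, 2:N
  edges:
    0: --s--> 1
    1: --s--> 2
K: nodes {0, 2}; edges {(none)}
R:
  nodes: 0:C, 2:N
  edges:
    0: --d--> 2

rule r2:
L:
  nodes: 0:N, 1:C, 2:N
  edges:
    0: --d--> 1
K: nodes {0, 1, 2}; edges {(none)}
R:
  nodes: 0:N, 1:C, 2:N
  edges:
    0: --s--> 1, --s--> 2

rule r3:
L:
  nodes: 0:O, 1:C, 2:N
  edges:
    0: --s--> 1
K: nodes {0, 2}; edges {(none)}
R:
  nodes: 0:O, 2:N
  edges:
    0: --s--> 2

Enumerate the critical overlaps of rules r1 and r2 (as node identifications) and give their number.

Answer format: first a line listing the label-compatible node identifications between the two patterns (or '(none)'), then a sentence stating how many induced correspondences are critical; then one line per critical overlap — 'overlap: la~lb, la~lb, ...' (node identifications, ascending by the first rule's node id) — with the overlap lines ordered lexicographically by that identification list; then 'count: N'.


label-compatible node identifications between L(r1) and L(r2): 0~1, 1~0, 1~2, 2~0, 2~2
4 of the induced correspondences are critical overlaps of r1 and r2.
overlap: 0~1, 1~2
overlap: 0~1, 1~2, 2~0
overlap: 1~2
overlap: 1~2, 2~0
count: 4


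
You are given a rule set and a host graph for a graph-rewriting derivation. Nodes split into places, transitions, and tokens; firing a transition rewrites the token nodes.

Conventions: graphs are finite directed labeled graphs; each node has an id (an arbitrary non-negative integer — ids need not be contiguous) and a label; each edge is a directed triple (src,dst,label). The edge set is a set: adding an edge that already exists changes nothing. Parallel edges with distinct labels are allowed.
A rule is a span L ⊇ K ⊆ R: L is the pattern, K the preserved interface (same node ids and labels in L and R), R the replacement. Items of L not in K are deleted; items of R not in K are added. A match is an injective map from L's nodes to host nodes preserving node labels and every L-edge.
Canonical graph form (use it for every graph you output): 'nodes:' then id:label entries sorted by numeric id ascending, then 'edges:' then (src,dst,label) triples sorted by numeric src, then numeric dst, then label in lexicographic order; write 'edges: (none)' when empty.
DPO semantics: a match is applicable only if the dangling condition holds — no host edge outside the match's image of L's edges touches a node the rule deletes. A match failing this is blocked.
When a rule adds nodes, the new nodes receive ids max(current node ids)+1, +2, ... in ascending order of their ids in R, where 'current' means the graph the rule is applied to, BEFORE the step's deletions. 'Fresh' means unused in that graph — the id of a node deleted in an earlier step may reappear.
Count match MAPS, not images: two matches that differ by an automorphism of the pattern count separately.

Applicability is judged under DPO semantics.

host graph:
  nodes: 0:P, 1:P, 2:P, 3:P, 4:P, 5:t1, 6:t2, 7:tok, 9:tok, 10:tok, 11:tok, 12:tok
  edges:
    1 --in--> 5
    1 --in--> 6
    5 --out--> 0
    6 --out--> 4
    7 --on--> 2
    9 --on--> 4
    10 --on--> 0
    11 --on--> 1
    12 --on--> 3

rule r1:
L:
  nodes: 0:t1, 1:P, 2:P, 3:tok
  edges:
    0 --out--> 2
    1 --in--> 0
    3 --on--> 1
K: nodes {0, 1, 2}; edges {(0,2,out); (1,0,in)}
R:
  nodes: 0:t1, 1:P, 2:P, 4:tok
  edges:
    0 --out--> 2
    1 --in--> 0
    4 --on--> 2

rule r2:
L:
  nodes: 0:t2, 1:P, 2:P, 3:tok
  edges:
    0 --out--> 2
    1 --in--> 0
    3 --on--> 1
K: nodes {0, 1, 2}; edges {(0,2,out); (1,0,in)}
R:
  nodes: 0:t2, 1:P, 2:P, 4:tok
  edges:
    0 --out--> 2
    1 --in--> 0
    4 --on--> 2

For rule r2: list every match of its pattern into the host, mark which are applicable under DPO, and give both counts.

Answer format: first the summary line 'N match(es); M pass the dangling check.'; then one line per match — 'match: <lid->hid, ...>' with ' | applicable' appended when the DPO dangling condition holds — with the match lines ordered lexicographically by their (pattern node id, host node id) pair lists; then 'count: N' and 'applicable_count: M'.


1 match(es); 1 pass the dangling check.
match: 0->6, 1->1, 2->4, 3->11 | applicable
count: 1
applicable_count: 1


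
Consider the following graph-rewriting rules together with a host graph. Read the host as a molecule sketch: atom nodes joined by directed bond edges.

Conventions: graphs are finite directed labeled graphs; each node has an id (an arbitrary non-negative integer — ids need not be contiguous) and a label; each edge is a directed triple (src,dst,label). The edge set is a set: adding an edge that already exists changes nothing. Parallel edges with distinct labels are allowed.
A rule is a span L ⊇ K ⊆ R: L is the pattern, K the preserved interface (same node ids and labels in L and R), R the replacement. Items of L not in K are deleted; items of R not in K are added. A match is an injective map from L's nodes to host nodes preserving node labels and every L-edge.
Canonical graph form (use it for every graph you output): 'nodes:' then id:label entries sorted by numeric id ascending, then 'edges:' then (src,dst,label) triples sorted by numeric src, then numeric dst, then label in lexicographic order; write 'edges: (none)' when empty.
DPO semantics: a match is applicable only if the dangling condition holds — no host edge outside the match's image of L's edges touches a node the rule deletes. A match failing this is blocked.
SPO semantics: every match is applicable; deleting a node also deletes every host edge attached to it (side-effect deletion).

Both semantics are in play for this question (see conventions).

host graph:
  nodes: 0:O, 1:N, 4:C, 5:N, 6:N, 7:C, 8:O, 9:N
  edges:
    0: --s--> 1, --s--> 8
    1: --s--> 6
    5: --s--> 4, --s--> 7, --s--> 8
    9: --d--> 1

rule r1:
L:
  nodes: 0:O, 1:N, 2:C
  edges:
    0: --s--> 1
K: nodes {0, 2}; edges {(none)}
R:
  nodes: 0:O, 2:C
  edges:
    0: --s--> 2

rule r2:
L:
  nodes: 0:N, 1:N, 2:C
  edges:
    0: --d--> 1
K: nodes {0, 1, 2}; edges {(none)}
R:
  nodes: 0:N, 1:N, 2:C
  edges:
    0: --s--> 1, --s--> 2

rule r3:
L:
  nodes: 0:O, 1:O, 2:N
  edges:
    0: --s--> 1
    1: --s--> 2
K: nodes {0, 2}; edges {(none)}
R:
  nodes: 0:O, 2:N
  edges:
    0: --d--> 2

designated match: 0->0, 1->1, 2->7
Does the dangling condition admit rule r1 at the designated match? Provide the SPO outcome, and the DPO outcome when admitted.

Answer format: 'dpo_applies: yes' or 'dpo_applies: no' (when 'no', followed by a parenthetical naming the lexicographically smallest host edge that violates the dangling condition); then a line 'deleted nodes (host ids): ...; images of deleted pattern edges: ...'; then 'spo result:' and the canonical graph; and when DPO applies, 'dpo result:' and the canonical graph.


dpo_applies: no
(the rule deletes node 1, which keeps host edge (1,6,s) outside the match image — the dangling condition fails, DPO blocks; SPO proceeds and side-deletes such edges)
deleted nodes (host ids): 1; images of deleted pattern edges: (0,1,s)
spo result:
nodes: 0:O, 4:C, 5:N, 6:N, 7:C, 8:O, 9:N
edges: (0,7,s); (0,8,s); (5,4,s); (5,7,s); (5,8,s)


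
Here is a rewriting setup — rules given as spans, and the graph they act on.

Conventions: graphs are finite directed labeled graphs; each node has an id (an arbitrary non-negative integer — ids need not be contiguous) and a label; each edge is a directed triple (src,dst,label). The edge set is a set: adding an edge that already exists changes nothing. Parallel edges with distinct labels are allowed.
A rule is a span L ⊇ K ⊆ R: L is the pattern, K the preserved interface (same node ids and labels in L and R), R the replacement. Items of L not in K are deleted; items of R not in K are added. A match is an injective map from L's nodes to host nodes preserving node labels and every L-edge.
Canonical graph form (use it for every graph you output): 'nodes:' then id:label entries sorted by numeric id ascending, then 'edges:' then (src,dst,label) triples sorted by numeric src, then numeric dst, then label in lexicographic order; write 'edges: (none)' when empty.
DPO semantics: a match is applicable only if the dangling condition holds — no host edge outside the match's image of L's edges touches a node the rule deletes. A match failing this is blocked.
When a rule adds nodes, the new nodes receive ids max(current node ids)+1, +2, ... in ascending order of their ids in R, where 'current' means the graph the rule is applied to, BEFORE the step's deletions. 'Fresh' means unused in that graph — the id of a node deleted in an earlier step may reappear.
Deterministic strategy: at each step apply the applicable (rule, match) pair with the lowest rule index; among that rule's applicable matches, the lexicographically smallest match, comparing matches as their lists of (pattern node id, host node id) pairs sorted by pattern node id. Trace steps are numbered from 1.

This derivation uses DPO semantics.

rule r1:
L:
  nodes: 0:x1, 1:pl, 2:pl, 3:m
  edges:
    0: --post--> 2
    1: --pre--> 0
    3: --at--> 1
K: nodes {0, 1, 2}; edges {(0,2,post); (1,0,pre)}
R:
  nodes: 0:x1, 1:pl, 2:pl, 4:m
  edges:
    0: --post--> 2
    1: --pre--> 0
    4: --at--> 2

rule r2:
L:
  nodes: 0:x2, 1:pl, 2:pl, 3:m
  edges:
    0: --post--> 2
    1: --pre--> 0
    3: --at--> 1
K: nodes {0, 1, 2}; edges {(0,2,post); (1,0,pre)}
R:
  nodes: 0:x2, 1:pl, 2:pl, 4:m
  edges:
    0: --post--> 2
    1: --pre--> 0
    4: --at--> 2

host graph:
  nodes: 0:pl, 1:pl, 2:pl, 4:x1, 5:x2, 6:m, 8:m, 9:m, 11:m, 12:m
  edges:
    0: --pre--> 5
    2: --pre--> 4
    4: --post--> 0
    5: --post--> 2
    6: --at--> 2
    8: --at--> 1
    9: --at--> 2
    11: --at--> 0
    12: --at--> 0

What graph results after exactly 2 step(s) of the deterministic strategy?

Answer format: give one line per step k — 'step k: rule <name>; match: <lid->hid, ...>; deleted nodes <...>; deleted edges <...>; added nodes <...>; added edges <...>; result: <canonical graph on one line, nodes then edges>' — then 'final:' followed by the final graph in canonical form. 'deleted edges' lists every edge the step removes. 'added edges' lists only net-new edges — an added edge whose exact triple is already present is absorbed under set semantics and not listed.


step 1: rule r1; match: 0->4, 1->2, 2->0, 3->6; deleted nodes 6; deleted edges (6,2,at); added nodes 13; added edges (13,0,at); result: nodes: 0:pl, 1:pl, 2:pl, 4:x1, 5:x2, 8:m, 9:m, 11:m, 12:m, 13:m edges: (0,5,pre); (2,4,pre); (4,0,post); (5,2,post); (8,1,at); (9,2,at); (11,0,at); (12,0,at); (13,0,at)
step 2: rule r1; match: 0->4, 1->2, 2->0, 3->9; deleted nodes 9; deleted edges (9,2,at); added nodes 14; added edges (14,0,at); result: nodes: 0:pl, 1:pl, 2:pl, 4:x1, 5:x2, 8:m, 11:m, 12:m, 13:m, 14:m edges: (0,5,pre); (2,4,pre); (4,0,post); (5,2,post); (8,1,at); (11,0,at); (12,0,at); (13,0,at); (14,0,at)
final:
nodes: 0:pl, 1:pl, 2:pl, 4:x1, 5:x2, 8:m, 11:m, 12:m, 13:m, 14:m
edges: (0,5,pre); (2,4,pre); (4,0,post); (5,2,post); (8,1,at); (11,0,at); (12,0,at); (13,0,at); (14,0,at)


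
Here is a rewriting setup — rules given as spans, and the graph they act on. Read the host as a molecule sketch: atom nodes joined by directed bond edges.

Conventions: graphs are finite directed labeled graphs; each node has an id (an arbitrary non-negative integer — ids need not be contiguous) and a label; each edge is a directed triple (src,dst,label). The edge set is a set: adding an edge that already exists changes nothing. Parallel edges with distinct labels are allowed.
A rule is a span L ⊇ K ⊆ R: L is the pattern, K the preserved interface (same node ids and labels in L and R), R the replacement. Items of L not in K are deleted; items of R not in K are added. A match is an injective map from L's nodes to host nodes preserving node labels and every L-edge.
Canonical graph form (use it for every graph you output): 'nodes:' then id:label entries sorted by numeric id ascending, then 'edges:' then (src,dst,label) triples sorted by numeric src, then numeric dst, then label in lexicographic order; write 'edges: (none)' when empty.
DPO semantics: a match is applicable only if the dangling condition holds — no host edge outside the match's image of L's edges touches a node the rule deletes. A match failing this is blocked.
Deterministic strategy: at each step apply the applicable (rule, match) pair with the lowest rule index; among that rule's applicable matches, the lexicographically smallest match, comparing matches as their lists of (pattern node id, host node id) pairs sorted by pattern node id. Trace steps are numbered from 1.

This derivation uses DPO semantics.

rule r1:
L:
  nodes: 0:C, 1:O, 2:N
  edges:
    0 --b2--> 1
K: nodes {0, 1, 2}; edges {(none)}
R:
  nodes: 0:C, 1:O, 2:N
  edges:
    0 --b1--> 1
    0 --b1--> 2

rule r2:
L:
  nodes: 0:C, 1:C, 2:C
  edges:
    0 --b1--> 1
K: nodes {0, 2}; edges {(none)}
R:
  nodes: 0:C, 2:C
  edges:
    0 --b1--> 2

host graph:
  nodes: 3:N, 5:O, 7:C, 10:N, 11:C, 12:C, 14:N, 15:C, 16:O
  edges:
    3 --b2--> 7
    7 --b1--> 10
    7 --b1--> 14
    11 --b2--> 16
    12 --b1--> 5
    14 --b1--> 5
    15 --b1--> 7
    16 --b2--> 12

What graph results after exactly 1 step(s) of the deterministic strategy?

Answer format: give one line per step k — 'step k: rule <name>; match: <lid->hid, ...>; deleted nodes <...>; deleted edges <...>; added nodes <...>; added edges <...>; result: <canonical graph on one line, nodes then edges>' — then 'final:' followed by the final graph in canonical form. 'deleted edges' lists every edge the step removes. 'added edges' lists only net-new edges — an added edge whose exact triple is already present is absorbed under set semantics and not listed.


step 1: rule r1; match: 0->11, 1->16, 2->3; deleted nodes (none); deleted edges (11,16,b2); added nodes (none); added edges (11,3,b1); (11,16,b1); result: nodes: 3:N, 5:O, 7:C, 10:N, 11:C, 12:C, 14:N, 15:C, 16:O edges: (3,7,b2); (7,10,b1); (7,14,b1); (11,3,b1); (11,16,b1); (12,5,b1); (14,5,b1); (15,7,b1); (16,12,b2)
final:
nodes: 3:N, 5:O, 7:C, 10:N, 11:C, 12:C, 14:N, 15:C, 16:O
edges: (3,7,b2); (7,10,b1); (7,14,b1); (11,3,b1); (11,16,b1); (12,5,b1); (14,5,b1); (15,7,b1); (16,12,b2)


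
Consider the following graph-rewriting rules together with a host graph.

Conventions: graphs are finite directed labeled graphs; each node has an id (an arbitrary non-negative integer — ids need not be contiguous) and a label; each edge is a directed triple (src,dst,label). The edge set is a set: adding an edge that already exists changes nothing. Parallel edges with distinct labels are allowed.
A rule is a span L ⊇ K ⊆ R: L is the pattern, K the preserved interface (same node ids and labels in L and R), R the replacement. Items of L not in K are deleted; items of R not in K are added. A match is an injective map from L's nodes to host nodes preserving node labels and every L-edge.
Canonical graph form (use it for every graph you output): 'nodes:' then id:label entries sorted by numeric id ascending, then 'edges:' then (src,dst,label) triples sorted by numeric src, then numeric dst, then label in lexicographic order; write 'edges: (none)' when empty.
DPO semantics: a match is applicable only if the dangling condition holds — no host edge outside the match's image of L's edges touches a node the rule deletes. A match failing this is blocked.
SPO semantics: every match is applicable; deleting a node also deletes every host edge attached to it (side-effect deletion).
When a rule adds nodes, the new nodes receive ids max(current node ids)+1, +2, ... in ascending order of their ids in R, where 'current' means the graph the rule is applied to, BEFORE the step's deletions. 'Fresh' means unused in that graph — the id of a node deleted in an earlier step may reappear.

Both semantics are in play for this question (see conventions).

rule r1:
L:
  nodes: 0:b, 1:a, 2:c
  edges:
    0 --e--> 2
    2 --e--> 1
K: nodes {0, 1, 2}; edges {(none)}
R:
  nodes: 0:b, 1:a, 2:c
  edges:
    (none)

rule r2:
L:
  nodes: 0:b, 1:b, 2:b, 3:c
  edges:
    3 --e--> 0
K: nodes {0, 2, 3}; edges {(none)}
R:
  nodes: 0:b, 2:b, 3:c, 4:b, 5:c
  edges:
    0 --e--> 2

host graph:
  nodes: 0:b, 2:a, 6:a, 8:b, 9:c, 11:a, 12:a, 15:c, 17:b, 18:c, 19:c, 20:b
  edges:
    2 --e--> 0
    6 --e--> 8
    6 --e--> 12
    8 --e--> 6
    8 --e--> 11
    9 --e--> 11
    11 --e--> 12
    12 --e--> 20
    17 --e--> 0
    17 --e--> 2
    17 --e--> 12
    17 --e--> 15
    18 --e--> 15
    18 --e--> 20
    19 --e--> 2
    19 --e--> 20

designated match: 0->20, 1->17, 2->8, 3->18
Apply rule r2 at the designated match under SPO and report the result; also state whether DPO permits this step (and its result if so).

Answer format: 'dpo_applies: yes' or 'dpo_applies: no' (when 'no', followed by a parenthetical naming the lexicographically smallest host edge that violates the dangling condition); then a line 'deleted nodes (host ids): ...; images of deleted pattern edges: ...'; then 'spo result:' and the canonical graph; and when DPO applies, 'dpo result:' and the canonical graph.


dpo_applies: no
(the rule deletes node 17, which keeps host edge (17,0,e) outside the match image — the dangling condition fails, DPO blocks; SPO proceeds and side-deletes such edges)
deleted nodes (host ids): 17; images of deleted pattern edges: (18,20,e)
spo result:
nodes: 0:b, 2:a, 6:a, 8:b, 9:c, 11:a, 12:a, 15:c, 18:c, 19:c, 20:b, 21:b, 22:c
edges: (2,0,e); (6,8,e); (6,12,e); (8,6,e); (8,11,e); (9,11,e); (11,12,e); (12,20,e); (18,15,e); (19,2,e); (19,20,e); (20,8,e)
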